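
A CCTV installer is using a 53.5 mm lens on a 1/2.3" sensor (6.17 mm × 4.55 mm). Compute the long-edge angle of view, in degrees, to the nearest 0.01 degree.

6.60°

Angle of view α = 2·arctan(w/2f) with w = 6.17 mm and f = 53.5 mm.
w/2f = 0.05766; arctan(0.05766) ≈ 3.3002°, so α ≈ 6.6004°.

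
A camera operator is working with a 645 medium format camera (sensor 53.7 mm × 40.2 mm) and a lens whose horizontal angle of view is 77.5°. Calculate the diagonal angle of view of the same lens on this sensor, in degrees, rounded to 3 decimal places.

90.146°

From the horizontal AOV: f = 53.7 / (2·tan(38.75°)) = 53.7 / 1.60517 ≈ 33.4544 mm.
Sensor diagonal = √(53.7² + 40.2²) = √4499.7300 ≈ 67.0800 mm.
Diagonal AOV = 2·arctan(67.0800 / (2 × 33.4544)) = 2·arctan(1.00256) ≈ 90.1464°.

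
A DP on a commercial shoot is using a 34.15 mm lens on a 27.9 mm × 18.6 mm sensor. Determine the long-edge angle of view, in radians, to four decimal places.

Angle of view α = 2·arctan(w/2f) with w = 27.9 mm and f = 34.15 mm.
w/2f = 0.40849; arctan(0.40849) ≈ 0.3878 rad, so α ≈ 0.7756 rad.

0.7756 rad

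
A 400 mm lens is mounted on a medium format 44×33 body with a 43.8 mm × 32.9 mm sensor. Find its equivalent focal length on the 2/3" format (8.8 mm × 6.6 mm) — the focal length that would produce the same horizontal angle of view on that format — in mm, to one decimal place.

80.4 mm

Equal angle of view means equal width/f ratio, so f₂ = f₁ · (width₂/width₁) = 400 × 8.8/43.8.
f₂ = 400 × 0.20091 ≈ 80.365 mm.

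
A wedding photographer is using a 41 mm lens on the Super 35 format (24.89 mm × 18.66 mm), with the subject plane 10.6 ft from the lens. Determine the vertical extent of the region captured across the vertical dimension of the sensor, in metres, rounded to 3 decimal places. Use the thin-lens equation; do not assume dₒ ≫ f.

1.452 m

dₒ: 10.6 ft × 304.8 mm/ft = 3230.88 mm.
Similar triangles through the lens centre give W/dₒ = h/dᵢ; with 1/f = 1/dₒ + 1/dᵢ this gives W = h·(dₒ − f)/f.
W = 18.66 mm × (3230.88 − 41) / 41 = 18.66 × 77.8019 ≈ 1451.784 mm = 1.45178 m.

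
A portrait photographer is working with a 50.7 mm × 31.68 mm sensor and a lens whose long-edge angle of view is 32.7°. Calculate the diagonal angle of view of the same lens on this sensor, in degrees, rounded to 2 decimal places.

From the long-edge AOV: f = 50.7 / (2·tan(16.35°)) = 50.7 / 0.58674 ≈ 86.4102 mm.
Sensor diagonal = √(50.7² + 31.68²) = √3574.1124 ≈ 59.7839 mm.
Diagonal AOV = 2·arctan(59.7839 / (2 × 86.4102)) = 2·arctan(0.34593) ≈ 38.1641°.

38.16°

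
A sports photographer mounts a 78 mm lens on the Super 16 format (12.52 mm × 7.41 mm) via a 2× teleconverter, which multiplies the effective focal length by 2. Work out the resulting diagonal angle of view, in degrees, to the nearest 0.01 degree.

5.34°

Effective focal length f = 78 × 2 = 156 mm.
Sensor diagonal = √(12.52² + 7.41²) = √211.6585 ≈ 14.5485 mm.
α = 2·arctan(14.548 / (2 × 156)) = 2·arctan(0.04663) ≈ 5.3395°.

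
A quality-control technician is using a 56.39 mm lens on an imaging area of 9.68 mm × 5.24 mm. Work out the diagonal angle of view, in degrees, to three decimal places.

Sensor diagonal = √(9.68² + 5.24²) = √121.1600 ≈ 11.0073 mm.
Angle of view α = 2·arctan(d/2f) with d = 11.0073 mm and f = 56.39 mm.
d/2f = 0.09760; arctan(0.09760) ≈ 5.5744°, so α ≈ 11.1488°.

11.149°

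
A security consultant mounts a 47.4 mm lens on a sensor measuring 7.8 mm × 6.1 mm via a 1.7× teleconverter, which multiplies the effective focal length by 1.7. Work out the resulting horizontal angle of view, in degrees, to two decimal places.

Effective focal length f = 47.4 × 1.7 = 80.58 mm.
α = 2·arctan(7.8 / (2 × 80.58)) = 2·arctan(0.04840) ≈ 5.5418°.

5.54°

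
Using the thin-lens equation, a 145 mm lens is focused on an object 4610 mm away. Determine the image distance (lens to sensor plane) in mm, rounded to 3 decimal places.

149.709 mm

1/dᵢ = 1/f − 1/dₒ = 1/145 − 1/4610 = 0.0066796 mm⁻¹.
dᵢ = 1/0.0066796 ≈ 149.7088 mm.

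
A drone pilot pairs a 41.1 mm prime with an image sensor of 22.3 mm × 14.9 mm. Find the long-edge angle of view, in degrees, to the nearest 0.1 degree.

Angle of view α = 2·arctan(w/2f) with w = 22.3 mm and f = 41.1 mm.
w/2f = 0.27129; arctan(0.27129) ≈ 15.1784°, so α ≈ 30.3568°.

30.4°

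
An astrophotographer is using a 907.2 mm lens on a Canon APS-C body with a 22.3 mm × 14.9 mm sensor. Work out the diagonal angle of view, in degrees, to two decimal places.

1.69°

Sensor diagonal = √(22.3² + 14.9²) = √719.3000 ≈ 26.8198 mm.
Angle of view α = 2·arctan(d/2f) with d = 26.8198 mm and f = 907.2 mm.
d/2f = 0.01478; arctan(0.01478) ≈ 0.8469°, so α ≈ 1.6937°.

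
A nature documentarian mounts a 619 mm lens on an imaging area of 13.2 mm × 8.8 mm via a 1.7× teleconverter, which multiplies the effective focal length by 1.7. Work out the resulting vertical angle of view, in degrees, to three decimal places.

Effective focal length f = 619 × 1.7 = 1052.3 mm.
α = 2·arctan(8.8 / (2 × 1052.3)) = 2·arctan(0.00418) ≈ 0.4791°.

0.479°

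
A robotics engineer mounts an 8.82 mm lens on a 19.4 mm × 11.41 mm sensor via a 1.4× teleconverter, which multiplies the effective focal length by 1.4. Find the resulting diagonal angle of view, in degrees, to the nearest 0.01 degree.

Effective focal length f = 8.82 × 1.4 = 12.348 mm.
Sensor diagonal = √(19.4² + 11.41²) = √506.5481 ≈ 22.5066 mm.
α = 2·arctan(22.507 / (2 × 12.348)) = 2·arctan(0.91135) ≈ 84.6888°.

84.69°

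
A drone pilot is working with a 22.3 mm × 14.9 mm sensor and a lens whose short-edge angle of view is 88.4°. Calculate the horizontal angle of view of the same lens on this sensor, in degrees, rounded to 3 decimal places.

From the short-edge AOV: f = 14.9 / (2·tan(44.2°)) = 14.9 / 1.94492 ≈ 7.6610 mm.
Horizontal AOV = 2·arctan(22.3 / (2 × 7.6610)) = 2·arctan(1.45542) ≈ 111.0152°.

111.015°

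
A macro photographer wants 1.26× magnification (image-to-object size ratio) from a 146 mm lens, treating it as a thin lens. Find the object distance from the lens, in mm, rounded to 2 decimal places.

With m = dᵢ/dₒ and 1/f = 1/dₒ + 1/dᵢ, substituting dᵢ = m·dₒ gives 1/f = (1 + 1/m)/dₒ, hence dₒ = f·(1 + 1/m).
dₒ = 146 × (1 + 1/1.26) = 146 × 1.79365 ≈ 261.873 mm.

261.87 mm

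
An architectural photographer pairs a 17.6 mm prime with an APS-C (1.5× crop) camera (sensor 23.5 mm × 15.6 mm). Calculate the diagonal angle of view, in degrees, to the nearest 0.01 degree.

Sensor diagonal = √(23.5² + 15.6²) = √795.6100 ≈ 28.2066 mm.
Angle of view α = 2·arctan(d/2f) with d = 28.2066 mm and f = 17.6 mm.
d/2f = 0.80132; arctan(0.80132) ≈ 38.7060°, so α ≈ 77.4120°.

77.41°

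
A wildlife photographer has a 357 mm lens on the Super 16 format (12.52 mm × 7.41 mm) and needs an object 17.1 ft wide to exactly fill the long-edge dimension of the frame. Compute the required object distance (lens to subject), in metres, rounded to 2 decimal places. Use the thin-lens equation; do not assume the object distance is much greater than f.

W: 17.1 ft × 304.8 mm/ft = 5212.08 mm.
Magnification m = w/W = dᵢ/dₒ; combined with 1/f = 1/dₒ + 1/dᵢ this gives dₒ = f·(1 + W/w).
dₒ = 357 mm × (1 + 5212.08/12.52) = 357 × 417.3003 ≈ 148976.209 mm = 148.976 m.

148.98 m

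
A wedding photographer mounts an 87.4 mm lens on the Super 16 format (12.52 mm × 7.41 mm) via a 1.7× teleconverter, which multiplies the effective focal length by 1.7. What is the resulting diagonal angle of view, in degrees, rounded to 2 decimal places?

Effective focal length f = 87.4 × 1.7 = 148.58 mm.
Sensor diagonal = √(12.52² + 7.41²) = √211.6585 ≈ 14.5485 mm.
α = 2·arctan(14.548 / (2 × 148.58)) = 2·arctan(0.04896) ≈ 5.6057°.

5.61°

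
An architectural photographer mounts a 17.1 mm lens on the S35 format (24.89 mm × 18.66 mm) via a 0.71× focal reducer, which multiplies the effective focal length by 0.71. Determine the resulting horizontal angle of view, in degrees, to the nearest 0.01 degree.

91.42°

Effective focal length f = 17.1 × 0.71 = 12.141 mm.
α = 2·arctan(24.89 / (2 × 12.141)) = 2·arctan(1.02504) ≈ 91.4168°.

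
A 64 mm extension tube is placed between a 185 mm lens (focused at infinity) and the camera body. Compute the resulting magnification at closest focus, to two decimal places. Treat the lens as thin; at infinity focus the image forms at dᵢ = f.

0.35×

The tube moves the image plane from f to f + e, so dᵢ = 185 + 64 = 249 mm. Focus is achieved when 1/f = 1/dₒ + 1/dᵢ, giving dₒ = 1/(1/f − 1/(f+e)).
Magnification m = dᵢ/dₒ = (f+e)·(1/f − 1/(f+e)) = e/f = 64/185 ≈ 0.3459.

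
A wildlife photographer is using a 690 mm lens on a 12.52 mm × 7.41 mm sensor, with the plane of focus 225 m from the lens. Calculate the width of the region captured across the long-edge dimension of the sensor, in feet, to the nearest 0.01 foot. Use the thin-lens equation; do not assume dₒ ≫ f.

dₒ: 225 m = 225000 mm.
Similar triangles through the lens centre give W/dₒ = w/dᵢ; with 1/f = 1/dₒ + 1/dᵢ this gives W = w·(dₒ − f)/f.
W = 12.52 mm × (225000 − 690) / 690 = 12.52 × 325.0870 ≈ 4070.089 mm = 4070.089/304.8 ft = 13.3533 ft.

13.35 ft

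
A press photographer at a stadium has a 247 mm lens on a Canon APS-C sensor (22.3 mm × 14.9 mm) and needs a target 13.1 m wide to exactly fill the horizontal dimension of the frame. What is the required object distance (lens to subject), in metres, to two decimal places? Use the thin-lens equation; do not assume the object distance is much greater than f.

W: 13.1 m = 13100 mm.
Magnification m = w/W = dᵢ/dₒ; combined with 1/f = 1/dₒ + 1/dᵢ this gives dₒ = f·(1 + W/w).
dₒ = 247 mm × (1 + 13100/22.3) = 247 × 588.4439 ≈ 145345.655 mm = 145.346 m.

145.35 m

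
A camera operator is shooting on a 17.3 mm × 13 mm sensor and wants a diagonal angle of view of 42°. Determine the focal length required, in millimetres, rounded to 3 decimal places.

Sensor diagonal = √(17.3² + 13²) = √468.2900 ≈ 21.6400 mm.
From α = 2·arctan(d/2f) we get f = d / (2·tan(α/2)).
With d = 21.6400 mm and α/2 = 21°, tan(α/2) ≈ 0.38386, so f ≈ 21.6400 / 0.76773 ≈ 28.1871 mm.

28.187 mm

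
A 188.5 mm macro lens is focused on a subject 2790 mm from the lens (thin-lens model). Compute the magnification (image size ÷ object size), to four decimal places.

Thin lens: 1/f = 1/dₒ + 1/dᵢ → 1/dᵢ = 1/188.5 − 1/2790 = 0.0049466 mm⁻¹, so dᵢ ≈ 202.1584 mm.
Magnification m = dᵢ/dₒ = 202.1584/2790 ≈ 0.07246.

0.0725×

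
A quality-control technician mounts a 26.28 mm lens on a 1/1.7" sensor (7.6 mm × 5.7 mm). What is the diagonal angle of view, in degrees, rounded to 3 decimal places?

20.491°

Sensor diagonal = √(7.6² + 5.7²) = √90.2500 ≈ 9.5000 mm.
Angle of view α = 2·arctan(d/2f) with d = 9.5000 mm and f = 26.28 mm.
d/2f = 0.18075; arctan(0.18075) ≈ 10.2454°, so α ≈ 20.4907°.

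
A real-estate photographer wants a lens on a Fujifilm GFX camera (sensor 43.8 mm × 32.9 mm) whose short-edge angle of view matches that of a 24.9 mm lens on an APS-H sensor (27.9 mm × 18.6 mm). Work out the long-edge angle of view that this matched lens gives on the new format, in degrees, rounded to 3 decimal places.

52.876°

Equal short-edge AOV ⇒ f₂ = f₁ · 32.9/18.6 = 24.9 × 1.76882 ≈ 44.0435 mm.
Long-edge AOV on the new format = 2·arctan(43.8 / (2 × 44.0435)) = 2·arctan(0.49724) ≈ 52.8764°.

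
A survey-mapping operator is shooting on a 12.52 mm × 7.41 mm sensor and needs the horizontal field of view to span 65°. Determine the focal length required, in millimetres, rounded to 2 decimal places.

9.83 mm

From α = 2·arctan(w/2f) we get f = w / (2·tan(α/2)).
With w = 12.52 mm and α/2 = 32.5°, tan(α/2) ≈ 0.63707, so f ≈ 12.52 / 1.27414 ≈ 9.8262 mm.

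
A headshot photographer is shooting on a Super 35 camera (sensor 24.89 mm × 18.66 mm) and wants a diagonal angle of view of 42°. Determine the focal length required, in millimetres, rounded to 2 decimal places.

40.52 mm

Sensor diagonal = √(24.89² + 18.66²) = √967.7077 ≈ 31.1080 mm.
From α = 2·arctan(d/2f) we get f = d / (2·tan(α/2)).
With d = 31.1080 mm and α/2 = 21°, tan(α/2) ≈ 0.38386, so f ≈ 31.1080 / 0.76773 ≈ 40.5196 mm.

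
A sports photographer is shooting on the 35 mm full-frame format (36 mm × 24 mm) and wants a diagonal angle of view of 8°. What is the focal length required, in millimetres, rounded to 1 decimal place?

309.4 mm

Sensor diagonal = √(36² + 24²) = √1872.0000 ≈ 43.2666 mm.
From α = 2·arctan(d/2f) we get f = d / (2·tan(α/2)).
With d = 43.2666 mm and α/2 = 4°, tan(α/2) ≈ 0.06993, so f ≈ 43.2666 / 0.13985 ≈ 309.3707 mm.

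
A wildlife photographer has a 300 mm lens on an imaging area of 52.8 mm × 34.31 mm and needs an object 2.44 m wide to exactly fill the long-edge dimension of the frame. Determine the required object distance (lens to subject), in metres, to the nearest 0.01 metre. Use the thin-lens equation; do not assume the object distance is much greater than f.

14.16 m

W: 2.44 m = 2440 mm.
Magnification m = w/W = dᵢ/dₒ; combined with 1/f = 1/dₒ + 1/dᵢ this gives dₒ = f·(1 + W/w).
dₒ = 300 mm × (1 + 2440/52.8) = 300 × 47.2121 ≈ 14163.636 mm = 14.1636 m.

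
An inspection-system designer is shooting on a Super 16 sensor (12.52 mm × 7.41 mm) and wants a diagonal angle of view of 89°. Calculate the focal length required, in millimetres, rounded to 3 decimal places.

7.402 mm

Sensor diagonal = √(12.52² + 7.41²) = √211.6585 ≈ 14.5485 mm.
From α = 2·arctan(d/2f) we get f = d / (2·tan(α/2)).
With d = 14.5485 mm and α/2 = 44.5°, tan(α/2) ≈ 0.98270, so f ≈ 14.5485 / 1.96539 ≈ 7.4023 mm.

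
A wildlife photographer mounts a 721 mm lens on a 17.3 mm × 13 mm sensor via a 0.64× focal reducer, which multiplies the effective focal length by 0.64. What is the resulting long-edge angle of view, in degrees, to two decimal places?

2.15°

Effective focal length f = 721 × 0.64 = 461.44 mm.
α = 2·arctan(17.3 / (2 × 461.44)) = 2·arctan(0.01875) ≈ 2.1478°.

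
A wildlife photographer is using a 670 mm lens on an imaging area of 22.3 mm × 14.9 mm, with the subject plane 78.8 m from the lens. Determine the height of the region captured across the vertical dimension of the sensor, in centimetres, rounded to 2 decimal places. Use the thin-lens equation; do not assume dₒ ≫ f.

dₒ: 78.8 m = 78800 mm.
Similar triangles through the lens centre give W/dₒ = h/dᵢ; with 1/f = 1/dₒ + 1/dᵢ this gives W = h·(dₒ − f)/f.
W = 14.9 mm × (78800 − 670) / 670 = 14.9 × 116.6119 ≈ 1737.518 mm = 173.752 cm.

173.75 cm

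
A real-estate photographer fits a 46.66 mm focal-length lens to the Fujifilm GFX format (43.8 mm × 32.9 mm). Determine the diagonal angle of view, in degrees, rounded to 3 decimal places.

Sensor diagonal = √(43.8² + 32.9²) = √3000.8500 ≈ 54.7800 mm.
Angle of view α = 2·arctan(d/2f) with d = 54.7800 mm and f = 46.66 mm.
d/2f = 0.58701; arctan(0.58701) ≈ 30.4135°, so α ≈ 60.8269°.

60.827°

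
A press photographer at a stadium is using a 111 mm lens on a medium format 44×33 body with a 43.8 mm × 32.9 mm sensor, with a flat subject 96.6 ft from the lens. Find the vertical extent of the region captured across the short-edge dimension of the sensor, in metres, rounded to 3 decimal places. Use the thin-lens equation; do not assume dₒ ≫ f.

8.694 m

dₒ: 96.6 ft × 304.8 mm/ft = 29443.68 mm.
Similar triangles through the lens centre give W/dₒ = h/dᵢ; with 1/f = 1/dₒ + 1/dᵢ this gives W = h·(dₒ − f)/f.
W = 32.9 mm × (29443.7 − 111) / 111 = 32.9 × 264.2584 ≈ 8694.100 mm = 8.6941 m.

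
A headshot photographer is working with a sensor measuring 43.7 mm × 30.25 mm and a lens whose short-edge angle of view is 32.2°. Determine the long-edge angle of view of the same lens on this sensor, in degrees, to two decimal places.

From the short-edge AOV: f = 30.25 / (2·tan(16.1°)) = 30.25 / 0.57727 ≈ 52.4018 mm.
Long-edge AOV = 2·arctan(43.7 / (2 × 52.4018)) = 2·arctan(0.41697) ≈ 45.2694°.

45.27°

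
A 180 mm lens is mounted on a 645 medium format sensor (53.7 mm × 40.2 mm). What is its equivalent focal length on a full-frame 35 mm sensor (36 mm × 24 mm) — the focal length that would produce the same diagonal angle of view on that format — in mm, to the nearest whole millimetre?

Sensor diagonal = √(53.7² + 40.2²) = √4499.7300 ≈ 67.0800 mm.
Sensor diagonal = √(36² + 24²) = √1872.0000 ≈ 43.2666 mm.
Equal angle of view means equal diagonal/f ratio, so f₂ = f₁ · (diagonal₂/diagonal₁) = 180 × 43.2666/67.0800.
f₂ = 180 × 0.64500 ≈ 116.100 mm.

116 mm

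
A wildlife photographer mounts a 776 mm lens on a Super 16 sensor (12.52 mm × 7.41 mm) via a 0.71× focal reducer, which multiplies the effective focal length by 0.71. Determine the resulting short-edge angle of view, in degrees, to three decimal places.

0.771°

Effective focal length f = 776 × 0.71 = 550.96 mm.
α = 2·arctan(7.41 / (2 × 550.96)) = 2·arctan(0.00672) ≈ 0.7706°.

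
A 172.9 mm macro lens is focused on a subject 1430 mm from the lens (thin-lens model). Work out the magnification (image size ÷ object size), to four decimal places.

Thin lens: 1/f = 1/dₒ + 1/dᵢ → 1/dᵢ = 1/172.9 − 1/1430 = 0.0050844 mm⁻¹, so dᵢ ≈ 196.6805 mm.
Magnification m = dᵢ/dₒ = 196.6805/1430 ≈ 0.13754.

0.1375×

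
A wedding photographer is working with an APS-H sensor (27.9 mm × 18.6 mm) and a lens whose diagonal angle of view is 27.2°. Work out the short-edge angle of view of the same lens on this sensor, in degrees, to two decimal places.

Sensor diagonal = √(27.9² + 18.6²) = √1124.3700 ≈ 33.5316 mm.
From the diagonal AOV: f = 33.5316 / (2·tan(13.6°)) = 33.5316 / 0.48385 ≈ 69.3016 mm.
Short-edge AOV = 2·arctan(18.6 / (2 × 69.3016)) = 2·arctan(0.13420) ≈ 15.2864°.

15.29°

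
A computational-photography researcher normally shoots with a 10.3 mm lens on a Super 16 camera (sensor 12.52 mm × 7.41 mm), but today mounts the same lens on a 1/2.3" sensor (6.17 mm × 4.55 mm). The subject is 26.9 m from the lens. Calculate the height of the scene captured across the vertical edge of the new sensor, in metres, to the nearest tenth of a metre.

The focal length stays 10.3 mm; the relevant sensor dimension is now h = 4.55 mm. Object distance dₒ = 26.9 m = 26900 mm.
Thin-lens field height W = h·(dₒ − f)/f = 4.55 × (26900 − 10.3)/10.3 ≈ 11878.460 mm = 11.8785 m.

11.9 m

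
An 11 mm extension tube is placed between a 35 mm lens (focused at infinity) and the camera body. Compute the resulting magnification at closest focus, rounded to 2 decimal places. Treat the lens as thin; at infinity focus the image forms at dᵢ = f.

0.31×

The tube moves the image plane from f to f + e, so dᵢ = 35 + 11 = 46 mm. Focus is achieved when 1/f = 1/dₒ + 1/dᵢ, giving dₒ = 1/(1/f − 1/(f+e)).
Magnification m = dᵢ/dₒ = (f+e)·(1/f − 1/(f+e)) = e/f = 11/35 ≈ 0.3143.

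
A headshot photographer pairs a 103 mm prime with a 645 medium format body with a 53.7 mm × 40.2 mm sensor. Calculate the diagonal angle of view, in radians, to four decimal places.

0.6296 rad

Sensor diagonal = √(53.7² + 40.2²) = √4499.7300 ≈ 67.0800 mm.
Angle of view α = 2·arctan(d/2f) with d = 67.0800 mm and f = 103 mm.
d/2f = 0.32563; arctan(0.32563) ≈ 0.3148 rad, so α ≈ 0.6296 rad.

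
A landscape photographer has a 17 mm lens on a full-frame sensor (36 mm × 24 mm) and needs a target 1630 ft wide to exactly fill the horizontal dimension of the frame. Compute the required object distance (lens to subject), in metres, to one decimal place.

234.6 m

W: 1630 ft × 304.8 mm/ft = 496823.98 mm.
Magnification m = w/W = dᵢ/dₒ; combined with 1/f = 1/dₒ + 1/dᵢ this gives dₒ = f·(1 + W/w).
dₒ = 17 mm × (1 + 496824/36) = 17 × 13801.6662 ≈ 234628.326 mm = 234.628 m.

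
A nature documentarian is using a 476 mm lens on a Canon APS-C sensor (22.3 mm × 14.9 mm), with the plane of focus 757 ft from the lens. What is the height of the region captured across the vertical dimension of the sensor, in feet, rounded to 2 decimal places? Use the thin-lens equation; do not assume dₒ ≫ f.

dₒ: 757 ft × 304.8 mm/ft = 230733.59 mm.
Similar triangles through the lens centre give W/dₒ = h/dᵢ; with 1/f = 1/dₒ + 1/dᵢ this gives W = h·(dₒ − f)/f.
W = 14.9 mm × (230734 − 476) / 476 = 14.9 × 483.7344 ≈ 7207.643 mm = 7207.643/304.8 ft = 23.6471 ft.

23.65 ft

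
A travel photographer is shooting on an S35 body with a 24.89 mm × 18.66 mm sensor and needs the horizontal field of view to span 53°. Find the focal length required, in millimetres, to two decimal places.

From α = 2·arctan(w/2f) we get f = w / (2·tan(α/2)).
With w = 24.89 mm and α/2 = 26.5°, tan(α/2) ≈ 0.49858, so f ≈ 24.89 / 0.99716 ≈ 24.9608 mm.

24.96 mm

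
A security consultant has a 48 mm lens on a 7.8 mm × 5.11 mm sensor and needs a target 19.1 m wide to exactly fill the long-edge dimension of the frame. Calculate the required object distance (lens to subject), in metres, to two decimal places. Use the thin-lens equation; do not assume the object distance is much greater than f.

W: 19.1 m = 19100 mm.
Magnification m = w/W = dᵢ/dₒ; combined with 1/f = 1/dₒ + 1/dᵢ this gives dₒ = f·(1 + W/w).
dₒ = 48 mm × (1 + 19100/7.8) = 48 × 2449.7179 ≈ 117586.462 mm = 117.586 m.

117.59 m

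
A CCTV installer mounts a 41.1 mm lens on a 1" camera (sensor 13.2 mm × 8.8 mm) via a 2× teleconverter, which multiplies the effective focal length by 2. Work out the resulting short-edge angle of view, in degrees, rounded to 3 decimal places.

Effective focal length f = 41.1 × 2 = 82.2 mm.
α = 2·arctan(8.8 / (2 × 82.2)) = 2·arctan(0.05353) ≈ 6.1280°.

6.128°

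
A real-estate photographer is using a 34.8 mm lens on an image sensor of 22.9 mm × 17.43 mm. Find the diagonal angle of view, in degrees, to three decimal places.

44.929°

Sensor diagonal = √(22.9² + 17.43²) = √828.2149 ≈ 28.7787 mm.
Angle of view α = 2·arctan(d/2f) with d = 28.7787 mm and f = 34.8 mm.
d/2f = 0.41349; arctan(0.41349) ≈ 22.4645°, so α ≈ 44.9290°.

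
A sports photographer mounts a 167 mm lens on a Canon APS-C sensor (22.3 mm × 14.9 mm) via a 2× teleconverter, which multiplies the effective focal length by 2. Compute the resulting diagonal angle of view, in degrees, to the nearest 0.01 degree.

Effective focal length f = 167 × 2 = 334 mm.
Sensor diagonal = √(22.3² + 14.9²) = √719.3000 ≈ 26.8198 mm.
α = 2·arctan(26.820 / (2 × 334)) = 2·arctan(0.04015) ≈ 4.5983°.

4.60°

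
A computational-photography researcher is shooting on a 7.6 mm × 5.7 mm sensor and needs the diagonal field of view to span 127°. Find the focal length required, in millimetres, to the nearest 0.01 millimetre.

Sensor diagonal = √(7.6² + 5.7²) = √90.2500 ≈ 9.5000 mm.
From α = 2·arctan(d/2f) we get f = d / (2·tan(α/2)).
With d = 9.5000 mm and α/2 = 63.5°, tan(α/2) ≈ 2.00569, so f ≈ 9.5000 / 4.01138 ≈ 2.3683 mm.

2.37 mm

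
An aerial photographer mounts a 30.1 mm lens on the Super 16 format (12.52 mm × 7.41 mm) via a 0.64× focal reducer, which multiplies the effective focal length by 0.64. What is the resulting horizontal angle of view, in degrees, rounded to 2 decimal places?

Effective focal length f = 30.1 × 0.64 = 19.264 mm.
α = 2·arctan(12.52 / (2 × 19.264)) = 2·arctan(0.32496) ≈ 36.0040°.

36.00°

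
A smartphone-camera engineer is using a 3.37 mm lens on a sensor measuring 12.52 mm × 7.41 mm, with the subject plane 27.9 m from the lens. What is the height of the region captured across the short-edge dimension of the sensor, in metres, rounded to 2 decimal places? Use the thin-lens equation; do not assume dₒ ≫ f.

61.34 m

dₒ: 27.9 m = 27900 mm.
Similar triangles through the lens centre give W/dₒ = h/dᵢ; with 1/f = 1/dₒ + 1/dᵢ this gives W = h·(dₒ − f)/f.
W = 7.41 mm × (27900 − 3.37) / 3.37 = 7.41 × 8277.9318 ≈ 61339.474 mm = 61.3395 m.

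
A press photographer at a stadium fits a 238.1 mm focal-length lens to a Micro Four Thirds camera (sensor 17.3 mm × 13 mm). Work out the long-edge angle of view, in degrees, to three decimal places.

4.161°

Angle of view α = 2·arctan(w/2f) with w = 17.3 mm and f = 238.1 mm.
w/2f = 0.03633; arctan(0.03633) ≈ 2.0806°, so α ≈ 4.1612°.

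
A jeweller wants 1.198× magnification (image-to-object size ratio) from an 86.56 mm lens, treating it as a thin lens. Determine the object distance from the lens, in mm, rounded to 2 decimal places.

With m = dᵢ/dₒ and 1/f = 1/dₒ + 1/dᵢ, substituting dᵢ = m·dₒ gives 1/f = (1 + 1/m)/dₒ, hence dₒ = f·(1 + 1/m).
dₒ = 86.56 × (1 + 1/1.198) = 86.56 × 1.83472 ≈ 158.814 mm.

158.81 mm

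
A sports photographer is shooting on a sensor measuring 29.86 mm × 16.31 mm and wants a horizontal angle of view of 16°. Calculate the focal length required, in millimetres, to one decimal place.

106.2 mm

From α = 2·arctan(w/2f) we get f = w / (2·tan(α/2)).
With w = 29.86 mm and α/2 = 8°, tan(α/2) ≈ 0.14054, so f ≈ 29.86 / 0.28108 ≈ 106.2325 mm.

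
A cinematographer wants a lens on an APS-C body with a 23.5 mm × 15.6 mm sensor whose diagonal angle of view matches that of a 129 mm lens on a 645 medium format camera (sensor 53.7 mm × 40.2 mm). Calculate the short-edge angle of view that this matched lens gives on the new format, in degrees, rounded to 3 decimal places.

Sensor diagonal = √(53.7² + 40.2²) = √4499.7300 ≈ 67.0800 mm.
Sensor diagonal = √(23.5² + 15.6²) = √795.6100 ≈ 28.2066 mm.
Equal diagonal AOV ⇒ f₂ = f₁ · 28.2066/67.0800 = 129 × 0.42049 ≈ 54.2434 mm.
Short-edge AOV on the new format = 2·arctan(15.6 / (2 × 54.2434)) = 2·arctan(0.14380) ≈ 16.3657°.

16.366°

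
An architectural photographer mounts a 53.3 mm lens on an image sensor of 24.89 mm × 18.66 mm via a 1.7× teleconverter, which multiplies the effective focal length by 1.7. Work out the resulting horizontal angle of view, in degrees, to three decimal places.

15.641°

Effective focal length f = 53.3 × 1.7 = 90.61 mm.
α = 2·arctan(24.89 / (2 × 90.61)) = 2·arctan(0.13735) ≈ 15.6409°.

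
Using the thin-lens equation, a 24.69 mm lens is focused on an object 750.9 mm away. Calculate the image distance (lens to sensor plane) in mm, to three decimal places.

25.529 mm

1/dᵢ = 1/f − 1/dₒ = 1/24.69 − 1/750.9 = 0.0391705 mm⁻¹.
dᵢ = 1/0.0391705 ≈ 25.5294 mm.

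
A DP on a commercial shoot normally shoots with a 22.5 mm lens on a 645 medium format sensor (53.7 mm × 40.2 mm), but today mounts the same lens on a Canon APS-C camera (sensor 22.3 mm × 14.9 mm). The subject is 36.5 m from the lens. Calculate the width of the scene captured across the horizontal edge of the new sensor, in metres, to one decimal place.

36.2 m

The focal length stays 22.5 mm; the relevant sensor dimension is now w = 22.3 mm. Object distance dₒ = 36.5 m = 36500 mm.
Thin-lens field width W = w·(dₒ − f)/f = 22.3 × (36500 − 22.5)/22.5 ≈ 36153.256 mm = 36.1533 m.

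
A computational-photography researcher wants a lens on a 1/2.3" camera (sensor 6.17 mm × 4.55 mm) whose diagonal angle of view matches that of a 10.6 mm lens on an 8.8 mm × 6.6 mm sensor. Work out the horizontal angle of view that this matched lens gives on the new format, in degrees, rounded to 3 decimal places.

45.331°

Sensor diagonal = √(8.8² + 6.6²) = √121.0000 ≈ 11.0000 mm.
Sensor diagonal = √(6.17² + 4.55²) = √58.7714 ≈ 7.6663 mm.
Equal diagonal AOV ⇒ f₂ = f₁ · 7.6663/11.0000 = 10.6 × 0.69693 ≈ 7.3875 mm.
Horizontal AOV on the new format = 2·arctan(6.17 / (2 × 7.3875)) = 2·arctan(0.41760) ≈ 45.3307°.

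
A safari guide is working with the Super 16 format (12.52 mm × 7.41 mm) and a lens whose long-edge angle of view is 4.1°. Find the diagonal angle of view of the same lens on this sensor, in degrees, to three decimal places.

4.764°

From the long-edge AOV: f = 12.52 / (2·tan(2.05°)) = 12.52 / 0.07159 ≈ 174.8871 mm.
Sensor diagonal = √(12.52² + 7.41²) = √211.6585 ≈ 14.5485 mm.
Diagonal AOV = 2·arctan(14.5485 / (2 × 174.8871)) = 2·arctan(0.04159) ≈ 4.7636°.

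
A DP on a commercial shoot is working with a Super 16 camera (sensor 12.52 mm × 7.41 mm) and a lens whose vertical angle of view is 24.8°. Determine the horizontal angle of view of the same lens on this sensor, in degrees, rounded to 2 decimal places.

40.76°

From the vertical AOV: f = 7.41 / (2·tan(12.4°)) = 7.41 / 0.43973 ≈ 16.8513 mm.
Horizontal AOV = 2·arctan(12.52 / (2 × 16.8513)) = 2·arctan(0.37148) ≈ 40.7585°.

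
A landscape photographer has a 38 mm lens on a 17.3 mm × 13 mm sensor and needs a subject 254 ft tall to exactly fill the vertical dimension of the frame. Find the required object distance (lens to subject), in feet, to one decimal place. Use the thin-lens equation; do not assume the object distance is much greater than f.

742.6 ft

W: 254 ft × 304.8 mm/ft = 77419.20 mm.
Magnification m = h/W = dᵢ/dₒ; combined with 1/f = 1/dₒ + 1/dᵢ this gives dₒ = f·(1 + W/h).
dₒ = 38 mm × (1 + 77419.2/13) = 38 × 5956.3229 ≈ 226340.270 mm = 226340.270/304.8 ft = 742.586 ft.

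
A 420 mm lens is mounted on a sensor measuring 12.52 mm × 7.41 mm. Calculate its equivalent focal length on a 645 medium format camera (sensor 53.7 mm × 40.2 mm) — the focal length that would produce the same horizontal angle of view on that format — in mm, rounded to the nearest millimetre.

1801 mm

Equal angle of view means equal width/f ratio, so f₂ = f₁ · (width₂/width₁) = 420 × 53.7/12.52.
f₂ = 420 × 4.28914 ≈ 1801.438 mm.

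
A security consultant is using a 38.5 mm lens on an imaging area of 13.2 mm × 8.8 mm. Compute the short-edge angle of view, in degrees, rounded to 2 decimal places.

Angle of view α = 2·arctan(h/2f) with h = 8.8 mm and f = 38.5 mm.
h/2f = 0.11429; arctan(0.11429) ≈ 6.5198°, so α ≈ 13.0396°.

13.04°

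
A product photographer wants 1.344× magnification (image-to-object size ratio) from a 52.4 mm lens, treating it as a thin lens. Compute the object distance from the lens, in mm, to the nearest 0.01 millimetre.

91.39 mm

With m = dᵢ/dₒ and 1/f = 1/dₒ + 1/dᵢ, substituting dᵢ = m·dₒ gives 1/f = (1 + 1/m)/dₒ, hence dₒ = f·(1 + 1/m).
dₒ = 52.4 × (1 + 1/1.344) = 52.4 × 1.74405 ≈ 91.388 mm.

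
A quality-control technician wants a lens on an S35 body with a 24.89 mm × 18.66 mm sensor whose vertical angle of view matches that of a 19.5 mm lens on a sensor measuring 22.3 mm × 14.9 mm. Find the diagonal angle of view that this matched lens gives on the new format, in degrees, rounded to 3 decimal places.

64.987°

Equal vertical AOV ⇒ f₂ = f₁ · 18.66/14.9 = 19.5 × 1.25235 ≈ 24.4208 mm.
Sensor diagonal = √(24.89² + 18.66²) = √967.7077 ≈ 31.1080 mm.
Diagonal AOV on the new format = 2·arctan(31.1080 / (2 × 24.4208)) = 2·arctan(0.63692) ≈ 64.9874°.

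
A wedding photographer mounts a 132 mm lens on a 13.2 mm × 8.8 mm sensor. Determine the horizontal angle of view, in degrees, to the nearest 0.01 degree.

Angle of view α = 2·arctan(w/2f) with w = 13.2 mm and f = 132 mm.
w/2f = 0.05000; arctan(0.05000) ≈ 2.8624°, so α ≈ 5.7248°.

5.72°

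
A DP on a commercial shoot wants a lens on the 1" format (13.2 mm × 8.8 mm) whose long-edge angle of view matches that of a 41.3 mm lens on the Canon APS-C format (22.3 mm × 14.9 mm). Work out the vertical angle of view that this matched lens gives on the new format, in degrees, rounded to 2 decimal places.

Equal long-edge AOV ⇒ f₂ = f₁ · 13.2/22.3 = 41.3 × 0.59193 ≈ 24.4466 mm.
Vertical AOV on the new format = 2·arctan(8.8 / (2 × 24.4466)) = 2·arctan(0.17998) ≈ 20.4062°.

20.41°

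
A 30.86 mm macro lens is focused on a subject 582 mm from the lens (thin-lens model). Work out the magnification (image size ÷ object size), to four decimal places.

0.0560×

Thin lens: 1/f = 1/dₒ + 1/dᵢ → 1/dᵢ = 1/30.86 − 1/582 = 0.0306862 mm⁻¹, so dᵢ ≈ 32.5879 mm.
Magnification m = dᵢ/dₒ = 32.5879/582 ≈ 0.05599.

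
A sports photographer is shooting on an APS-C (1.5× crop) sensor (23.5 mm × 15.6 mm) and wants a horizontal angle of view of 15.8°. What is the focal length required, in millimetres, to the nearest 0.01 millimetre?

From α = 2·arctan(w/2f) we get f = w / (2·tan(α/2)).
With w = 23.5 mm and α/2 = 7.9°, tan(α/2) ≈ 0.13876, so f ≈ 23.5 / 0.27752 ≈ 84.6777 mm.

84.68 mm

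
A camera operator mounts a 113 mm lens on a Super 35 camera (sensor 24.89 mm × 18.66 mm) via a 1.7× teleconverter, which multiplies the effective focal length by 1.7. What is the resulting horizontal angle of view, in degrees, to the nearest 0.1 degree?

7.4°

Effective focal length f = 113 × 1.7 = 192.1 mm.
α = 2·arctan(24.89 / (2 × 192.1)) = 2·arctan(0.06478) ≈ 7.4133°.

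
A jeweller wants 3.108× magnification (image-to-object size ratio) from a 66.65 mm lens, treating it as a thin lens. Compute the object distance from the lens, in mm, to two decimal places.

With m = dᵢ/dₒ and 1/f = 1/dₒ + 1/dᵢ, substituting dᵢ = m·dₒ gives 1/f = (1 + 1/m)/dₒ, hence dₒ = f·(1 + 1/m).
dₒ = 66.65 × (1 + 1/3.108) = 66.65 × 1.32175 ≈ 88.095 mm.

88.09 mm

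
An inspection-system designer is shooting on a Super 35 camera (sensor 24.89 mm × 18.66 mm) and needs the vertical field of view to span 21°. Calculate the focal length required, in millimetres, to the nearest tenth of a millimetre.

50.3 mm

From α = 2·arctan(h/2f) we get f = h / (2·tan(α/2)).
With h = 18.66 mm and α/2 = 10.5°, tan(α/2) ≈ 0.18534, so f ≈ 18.66 / 0.37068 ≈ 50.3402 mm.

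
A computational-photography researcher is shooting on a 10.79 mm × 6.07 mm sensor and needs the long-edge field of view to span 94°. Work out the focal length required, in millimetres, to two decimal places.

From α = 2·arctan(w/2f) we get f = w / (2·tan(α/2)).
With w = 10.79 mm and α/2 = 47°, tan(α/2) ≈ 1.07237, so f ≈ 10.79 / 2.14474 ≈ 5.0309 mm.

5.03 mm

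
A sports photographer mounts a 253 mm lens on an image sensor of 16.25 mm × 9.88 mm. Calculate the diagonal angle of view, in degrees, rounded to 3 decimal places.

4.305°

Sensor diagonal = √(16.25² + 9.88²) = √361.6769 ≈ 19.0178 mm.
Angle of view α = 2·arctan(d/2f) with d = 19.0178 mm and f = 253 mm.
d/2f = 0.03758; arctan(0.03758) ≈ 2.1524°, so α ≈ 4.3049°.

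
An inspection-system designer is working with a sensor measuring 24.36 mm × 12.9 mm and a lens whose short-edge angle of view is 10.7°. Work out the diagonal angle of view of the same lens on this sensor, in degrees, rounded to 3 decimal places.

22.632°

From the short-edge AOV: f = 12.9 / (2·tan(5.35°)) = 12.9 / 0.18729 ≈ 68.8753 mm.
Sensor diagonal = √(24.36² + 12.9²) = √759.8196 ≈ 27.5648 mm.
Diagonal AOV = 2·arctan(27.5648 / (2 × 68.8753)) = 2·arctan(0.20011) ≈ 22.6316°.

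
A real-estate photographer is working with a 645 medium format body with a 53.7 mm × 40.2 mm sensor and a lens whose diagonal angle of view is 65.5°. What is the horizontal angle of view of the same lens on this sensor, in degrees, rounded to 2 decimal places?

Sensor diagonal = √(53.7² + 40.2²) = √4499.7300 ≈ 67.0800 mm.
From the diagonal AOV: f = 67.0800 / (2·tan(32.75°)) = 67.0800 / 1.28644 ≈ 52.1438 mm.
Horizontal AOV = 2·arctan(53.7 / (2 × 52.1438)) = 2·arctan(0.51492) ≈ 54.4899°.

54.49°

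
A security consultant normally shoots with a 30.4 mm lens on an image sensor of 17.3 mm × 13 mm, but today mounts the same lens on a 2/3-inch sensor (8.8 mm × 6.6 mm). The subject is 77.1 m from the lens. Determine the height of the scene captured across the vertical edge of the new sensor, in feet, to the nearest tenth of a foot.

54.9 ft

The focal length stays 30.4 mm; the relevant sensor dimension is now h = 6.6 mm. Object distance dₒ = 77.1 m = 77100 mm.
Thin-lens field height W = h·(dₒ − f)/f = 6.6 × (77100 − 30.4)/30.4 ≈ 16732.216 mm = 16732.216/304.8 ft = 54.8957 ft.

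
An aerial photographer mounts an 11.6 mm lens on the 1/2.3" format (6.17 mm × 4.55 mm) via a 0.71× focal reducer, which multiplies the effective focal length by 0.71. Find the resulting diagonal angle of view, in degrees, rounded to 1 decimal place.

49.9°

Effective focal length f = 11.6 × 0.71 = 8.236 mm.
Sensor diagonal = √(6.17² + 4.55²) = √58.7714 ≈ 7.6663 mm.
α = 2·arctan(7.666 / (2 × 8.236)) = 2·arctan(0.46541) ≈ 49.9156°.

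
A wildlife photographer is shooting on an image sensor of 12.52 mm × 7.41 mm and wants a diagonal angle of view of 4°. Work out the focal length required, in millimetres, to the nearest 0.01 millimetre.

208.31 mm

Sensor diagonal = √(12.52² + 7.41²) = √211.6585 ≈ 14.5485 mm.
From α = 2·arctan(d/2f) we get f = d / (2·tan(α/2)).
With d = 14.5485 mm and α/2 = 2°, tan(α/2) ≈ 0.03492, so f ≈ 14.5485 / 0.06984 ≈ 208.3071 mm.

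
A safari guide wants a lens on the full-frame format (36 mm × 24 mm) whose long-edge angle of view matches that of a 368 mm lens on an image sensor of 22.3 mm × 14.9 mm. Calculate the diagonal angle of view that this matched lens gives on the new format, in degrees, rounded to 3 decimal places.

Equal long-edge AOV ⇒ f₂ = f₁ · 36/22.3 = 368 × 1.61435 ≈ 594.0807 mm.
Sensor diagonal = √(36² + 24²) = √1872.0000 ≈ 43.2666 mm.
Diagonal AOV on the new format = 2·arctan(43.2666 / (2 × 594.0807)) = 2·arctan(0.03641) ≈ 4.1710°.

4.171°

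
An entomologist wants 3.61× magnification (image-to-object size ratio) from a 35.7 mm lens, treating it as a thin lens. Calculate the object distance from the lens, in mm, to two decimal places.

With m = dᵢ/dₒ and 1/f = 1/dₒ + 1/dᵢ, substituting dᵢ = m·dₒ gives 1/f = (1 + 1/m)/dₒ, hence dₒ = f·(1 + 1/m).
dₒ = 35.7 × (1 + 1/3.61) = 35.7 × 1.27701 ≈ 45.589 mm.

45.59 mm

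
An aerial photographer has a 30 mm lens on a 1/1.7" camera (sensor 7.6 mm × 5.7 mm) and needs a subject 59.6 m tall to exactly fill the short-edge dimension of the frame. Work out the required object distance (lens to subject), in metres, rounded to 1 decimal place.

313.7 m

W: 59.6 m = 59600 mm.
Magnification m = h/W = dᵢ/dₒ; combined with 1/f = 1/dₒ + 1/dᵢ this gives dₒ = f·(1 + W/h).
dₒ = 30 mm × (1 + 59600/5.7) = 30 × 10457.1404 ≈ 313714.211 mm = 313.714 m.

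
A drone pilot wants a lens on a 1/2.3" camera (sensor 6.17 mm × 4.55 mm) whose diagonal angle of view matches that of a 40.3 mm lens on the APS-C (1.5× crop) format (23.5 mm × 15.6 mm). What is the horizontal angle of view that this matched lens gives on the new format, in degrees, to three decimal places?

Sensor diagonal = √(23.5² + 15.6²) = √795.6100 ≈ 28.2066 mm.
Sensor diagonal = √(6.17² + 4.55²) = √58.7714 ≈ 7.6663 mm.
Equal diagonal AOV ⇒ f₂ = f₁ · 7.6663/28.2066 = 40.3 × 0.27179 ≈ 10.9531 mm.
Horizontal AOV on the new format = 2·arctan(6.17 / (2 × 10.9531)) = 2·arctan(0.28165) ≈ 31.4603°.

31.460°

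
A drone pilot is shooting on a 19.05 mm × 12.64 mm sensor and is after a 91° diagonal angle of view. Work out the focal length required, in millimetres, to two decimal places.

11.23 mm

Sensor diagonal = √(19.05² + 12.64²) = √522.6721 ≈ 22.8620 mm.
From α = 2·arctan(d/2f) we get f = d / (2·tan(α/2)).
With d = 22.8620 mm and α/2 = 45.5°, tan(α/2) ≈ 1.01761, so f ≈ 22.8620 / 2.03521 ≈ 11.2332 mm.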